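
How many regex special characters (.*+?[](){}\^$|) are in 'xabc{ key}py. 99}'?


Regex special characters are: . * + ? [ ] ( ) { } \ ^ $ |
Scanning 'xabc{ key}py. 99}':
  pos 4: '{' -> SPECIAL
  pos 9: '}' -> SPECIAL
  pos 12: '.' -> SPECIAL
  pos 16: '}' -> SPECIAL
Special chars found: ['{', '}', '.', '}']
Total: 4

4


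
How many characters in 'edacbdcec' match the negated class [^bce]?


Negated class [^bce] matches any char NOT in {b, c, e}
Scanning 'edacbdcec':
  pos 0: 'e' -> no (excluded)
  pos 1: 'd' -> MATCH
  pos 2: 'a' -> MATCH
  pos 3: 'c' -> no (excluded)
  pos 4: 'b' -> no (excluded)
  pos 5: 'd' -> MATCH
  pos 6: 'c' -> no (excluded)
  pos 7: 'e' -> no (excluded)
  pos 8: 'c' -> no (excluded)
Total matches: 3

3


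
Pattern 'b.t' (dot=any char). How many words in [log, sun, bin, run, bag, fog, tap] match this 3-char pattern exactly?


Pattern 'b.t' means: starts with 'b', any single char, ends with 't'.
Checking each word (must be exactly 3 chars):
  'log' (len=3): no
  'sun' (len=3): no
  'bin' (len=3): no
  'run' (len=3): no
  'bag' (len=3): no
  'fog' (len=3): no
  'tap' (len=3): no
Matching words: []
Total: 0

0


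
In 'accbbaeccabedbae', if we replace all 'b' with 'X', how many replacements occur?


re.sub('b', 'X', text) replaces every occurrence of 'b' with 'X'.
Text: 'accbbaeccabedbae'
Scanning for 'b':
  pos 3: 'b' -> replacement #1
  pos 4: 'b' -> replacement #2
  pos 10: 'b' -> replacement #3
  pos 13: 'b' -> replacement #4
Total replacements: 4

4


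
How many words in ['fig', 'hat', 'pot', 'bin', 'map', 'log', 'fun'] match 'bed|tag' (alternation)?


Alternation 'bed|tag' matches either 'bed' or 'tag'.
Checking each word:
  'fig' -> no
  'hat' -> no
  'pot' -> no
  'bin' -> no
  'map' -> no
  'log' -> no
  'fun' -> no
Matches: []
Count: 0

0


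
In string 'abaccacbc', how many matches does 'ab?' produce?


Pattern 'ab?' matches 'a' optionally followed by 'b'.
String: 'abaccacbc'
Scanning left to right for 'a' then checking next char:
  Match 1: 'ab' (a followed by b)
  Match 2: 'a' (a not followed by b)
  Match 3: 'a' (a not followed by b)
Total matches: 3

3


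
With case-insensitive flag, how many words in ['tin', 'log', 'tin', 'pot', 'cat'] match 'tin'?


Case-insensitive matching: compare each word's lowercase form to 'tin'.
  'tin' -> lower='tin' -> MATCH
  'log' -> lower='log' -> no
  'tin' -> lower='tin' -> MATCH
  'pot' -> lower='pot' -> no
  'cat' -> lower='cat' -> no
Matches: ['tin', 'tin']
Count: 2

2


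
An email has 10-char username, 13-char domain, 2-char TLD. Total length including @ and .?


An email address has format: username@domain.tld
Username length: 10
'@' character: 1
Domain length: 13
'.' character: 1
TLD length: 2
Total = 10 + 1 + 13 + 1 + 2 = 27

27


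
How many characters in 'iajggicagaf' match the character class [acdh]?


Character class [acdh] matches any of: {a, c, d, h}
Scanning string 'iajggicagaf' character by character:
  pos 0: 'i' -> no
  pos 1: 'a' -> MATCH
  pos 2: 'j' -> no
  pos 3: 'g' -> no
  pos 4: 'g' -> no
  pos 5: 'i' -> no
  pos 6: 'c' -> MATCH
  pos 7: 'a' -> MATCH
  pos 8: 'g' -> no
  pos 9: 'a' -> MATCH
  pos 10: 'f' -> no
Total matches: 4

4


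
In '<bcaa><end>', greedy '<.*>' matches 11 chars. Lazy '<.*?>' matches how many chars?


Greedy '<.*>' tries to match as MUCH as possible.
Lazy '<.*?>' tries to match as LITTLE as possible.

String: '<bcaa><end>'
Greedy '<.*>' starts at first '<' and extends to the LAST '>': '<bcaa><end>' (11 chars)
Lazy '<.*?>' starts at first '<' and stops at the FIRST '>': '<bcaa>' (6 chars)

6


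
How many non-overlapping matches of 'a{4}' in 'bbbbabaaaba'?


Pattern 'a{4}' matches exactly 4 consecutive a's (greedy, non-overlapping).
String: 'bbbbabaaaba'
Scanning for runs of a's:
  Run at pos 4: 'a' (length 1) -> 0 match(es)
  Run at pos 6: 'aaa' (length 3) -> 0 match(es)
  Run at pos 10: 'a' (length 1) -> 0 match(es)
Matches found: []
Total: 0

0


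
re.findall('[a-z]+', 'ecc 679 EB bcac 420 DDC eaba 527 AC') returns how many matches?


Pattern '[a-z]+' finds one or more lowercase letters.
Text: 'ecc 679 EB bcac 420 DDC eaba 527 AC'
Scanning for matches:
  Match 1: 'ecc'
  Match 2: 'bcac'
  Match 3: 'eaba'
Total matches: 3

3


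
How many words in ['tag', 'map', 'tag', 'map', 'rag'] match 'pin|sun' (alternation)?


Alternation 'pin|sun' matches either 'pin' or 'sun'.
Checking each word:
  'tag' -> no
  'map' -> no
  'tag' -> no
  'map' -> no
  'rag' -> no
Matches: []
Count: 0

0


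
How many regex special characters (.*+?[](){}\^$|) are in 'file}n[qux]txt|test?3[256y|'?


Regex special characters are: . * + ? [ ] ( ) { } \ ^ $ |
Scanning 'file}n[qux]txt|test?3[256y|':
  pos 4: '}' -> SPECIAL
  pos 6: '[' -> SPECIAL
  pos 10: ']' -> SPECIAL
  pos 14: '|' -> SPECIAL
  pos 19: '?' -> SPECIAL
  pos 21: '[' -> SPECIAL
  pos 26: '|' -> SPECIAL
Special chars found: ['}', '[', ']', '|', '?', '[', '|']
Total: 7

7


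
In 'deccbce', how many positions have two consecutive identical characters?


Looking for consecutive identical characters in 'deccbce':
  pos 0-1: 'd' vs 'e' -> different
  pos 1-2: 'e' vs 'c' -> different
  pos 2-3: 'c' vs 'c' -> MATCH ('cc')
  pos 3-4: 'c' vs 'b' -> different
  pos 4-5: 'b' vs 'c' -> different
  pos 5-6: 'c' vs 'e' -> different
Consecutive identical pairs: ['cc']
Count: 1

1


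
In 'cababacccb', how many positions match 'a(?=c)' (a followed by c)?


Lookahead 'a(?=c)' matches 'a' only when followed by 'c'.
String: 'cababacccb'
Checking each position where char is 'a':
  pos 1: 'a' -> no (next='b')
  pos 3: 'a' -> no (next='b')
  pos 5: 'a' -> MATCH (next='c')
Matching positions: [5]
Count: 1

1


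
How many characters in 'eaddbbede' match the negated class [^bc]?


Negated class [^bc] matches any char NOT in {b, c}
Scanning 'eaddbbede':
  pos 0: 'e' -> MATCH
  pos 1: 'a' -> MATCH
  pos 2: 'd' -> MATCH
  pos 3: 'd' -> MATCH
  pos 4: 'b' -> no (excluded)
  pos 5: 'b' -> no (excluded)
  pos 6: 'e' -> MATCH
  pos 7: 'd' -> MATCH
  pos 8: 'e' -> MATCH
Total matches: 7

7


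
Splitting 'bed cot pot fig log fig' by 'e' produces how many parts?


Splitting by 'e' breaks the string at each occurrence of the separator.
Text: 'bed cot pot fig log fig'
Parts after split:
  Part 1: 'b'
  Part 2: 'd cot pot fig log fig'
Total parts: 2

2


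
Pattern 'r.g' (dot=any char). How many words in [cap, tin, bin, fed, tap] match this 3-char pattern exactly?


Pattern 'r.g' means: starts with 'r', any single char, ends with 'g'.
Checking each word (must be exactly 3 chars):
  'cap' (len=3): no
  'tin' (len=3): no
  'bin' (len=3): no
  'fed' (len=3): no
  'tap' (len=3): no
Matching words: []
Total: 0

0


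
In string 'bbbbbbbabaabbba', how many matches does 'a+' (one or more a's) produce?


Pattern 'a+' matches one or more consecutive a's.
String: 'bbbbbbbabaabbba'
Scanning for runs of a:
  Match 1: 'a' (length 1)
  Match 2: 'aa' (length 2)
  Match 3: 'a' (length 1)
Total matches: 3

3


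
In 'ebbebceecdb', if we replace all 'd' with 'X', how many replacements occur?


re.sub('d', 'X', text) replaces every occurrence of 'd' with 'X'.
Text: 'ebbebceecdb'
Scanning for 'd':
  pos 9: 'd' -> replacement #1
Total replacements: 1

1


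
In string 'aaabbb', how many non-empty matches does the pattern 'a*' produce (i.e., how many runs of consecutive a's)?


Pattern 'a*' matches zero or more a's. We want non-empty runs of consecutive a's.
String: 'aaabbb'
Walking through the string to find runs of a's:
  Run 1: positions 0-2 -> 'aaa'
Non-empty runs found: ['aaa']
Count: 1

1


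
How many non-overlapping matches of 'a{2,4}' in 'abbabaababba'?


Pattern 'a{2,4}' matches between 2 and 4 consecutive a's (greedy).
String: 'abbabaababba'
Finding runs of a's and applying greedy matching:
  Run at pos 0: 'a' (length 1)
  Run at pos 3: 'a' (length 1)
  Run at pos 5: 'aa' (length 2)
  Run at pos 8: 'a' (length 1)
  Run at pos 11: 'a' (length 1)
Matches: ['aa']
Count: 1

1


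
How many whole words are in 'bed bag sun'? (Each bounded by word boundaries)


Word boundaries (\b) mark the start/end of each word.
Text: 'bed bag sun'
Splitting by whitespace:
  Word 1: 'bed'
  Word 2: 'bag'
  Word 3: 'sun'
Total whole words: 3

3


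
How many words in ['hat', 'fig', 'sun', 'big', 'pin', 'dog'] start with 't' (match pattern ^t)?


Pattern ^t anchors to start of word. Check which words begin with 't':
  'hat' -> no
  'fig' -> no
  'sun' -> no
  'big' -> no
  'pin' -> no
  'dog' -> no
Matching words: []
Count: 0

0


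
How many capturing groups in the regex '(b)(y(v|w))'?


To count capturing groups, count each '(' that starts a group.
Pattern: '(b)(y(v|w))'
Walking through the pattern:
  Position 0: '(' -> group #1
  Position 3: '(' -> group #2
  Position 5: '(' -> group #3
Total capturing groups: 3

3


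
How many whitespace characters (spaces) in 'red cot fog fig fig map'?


\s matches whitespace characters (spaces, tabs, etc.).
Text: 'red cot fog fig fig map'
This text has 6 words separated by spaces.
Number of spaces = number of words - 1 = 6 - 1 = 5

5


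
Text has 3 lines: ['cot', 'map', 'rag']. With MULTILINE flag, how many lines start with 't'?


With MULTILINE flag, ^ matches the start of each line.
Lines: ['cot', 'map', 'rag']
Checking which lines start with 't':
  Line 1: 'cot' -> no
  Line 2: 'map' -> no
  Line 3: 'rag' -> no
Matching lines: []
Count: 0

0


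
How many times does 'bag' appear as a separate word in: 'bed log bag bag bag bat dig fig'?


Scanning each word for exact match 'bag':
  Word 1: 'bed' -> no
  Word 2: 'log' -> no
  Word 3: 'bag' -> MATCH
  Word 4: 'bag' -> MATCH
  Word 5: 'bag' -> MATCH
  Word 6: 'bat' -> no
  Word 7: 'dig' -> no
  Word 8: 'fig' -> no
Total matches: 3

3


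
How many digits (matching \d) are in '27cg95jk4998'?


\d matches any digit 0-9.
Scanning '27cg95jk4998':
  pos 0: '2' -> DIGIT
  pos 1: '7' -> DIGIT
  pos 4: '9' -> DIGIT
  pos 5: '5' -> DIGIT
  pos 8: '4' -> DIGIT
  pos 9: '9' -> DIGIT
  pos 10: '9' -> DIGIT
  pos 11: '8' -> DIGIT
Digits found: ['2', '7', '9', '5', '4', '9', '9', '8']
Total: 8

8


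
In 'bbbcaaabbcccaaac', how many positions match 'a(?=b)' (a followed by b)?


Lookahead 'a(?=b)' matches 'a' only when followed by 'b'.
String: 'bbbcaaabbcccaaac'
Checking each position where char is 'a':
  pos 4: 'a' -> no (next='a')
  pos 5: 'a' -> no (next='a')
  pos 6: 'a' -> MATCH (next='b')
  pos 12: 'a' -> no (next='a')
  pos 13: 'a' -> no (next='a')
  pos 14: 'a' -> no (next='c')
Matching positions: [6]
Count: 1

1


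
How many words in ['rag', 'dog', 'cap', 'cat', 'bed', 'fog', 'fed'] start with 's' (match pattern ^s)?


Pattern ^s anchors to start of word. Check which words begin with 's':
  'rag' -> no
  'dog' -> no
  'cap' -> no
  'cat' -> no
  'bed' -> no
  'fog' -> no
  'fed' -> no
Matching words: []
Count: 0

0


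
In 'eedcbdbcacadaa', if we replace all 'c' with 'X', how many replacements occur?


re.sub('c', 'X', text) replaces every occurrence of 'c' with 'X'.
Text: 'eedcbdbcacadaa'
Scanning for 'c':
  pos 3: 'c' -> replacement #1
  pos 7: 'c' -> replacement #2
  pos 9: 'c' -> replacement #3
Total replacements: 3

3


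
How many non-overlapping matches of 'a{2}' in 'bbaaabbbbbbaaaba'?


Pattern 'a{2}' matches exactly 2 consecutive a's (greedy, non-overlapping).
String: 'bbaaabbbbbbaaaba'
Scanning for runs of a's:
  Run at pos 2: 'aaa' (length 3) -> 1 match(es)
  Run at pos 11: 'aaa' (length 3) -> 1 match(es)
  Run at pos 15: 'a' (length 1) -> 0 match(es)
Matches found: ['aa', 'aa']
Total: 2

2


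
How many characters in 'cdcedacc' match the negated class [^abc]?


Negated class [^abc] matches any char NOT in {a, b, c}
Scanning 'cdcedacc':
  pos 0: 'c' -> no (excluded)
  pos 1: 'd' -> MATCH
  pos 2: 'c' -> no (excluded)
  pos 3: 'e' -> MATCH
  pos 4: 'd' -> MATCH
  pos 5: 'a' -> no (excluded)
  pos 6: 'c' -> no (excluded)
  pos 7: 'c' -> no (excluded)
Total matches: 3

3


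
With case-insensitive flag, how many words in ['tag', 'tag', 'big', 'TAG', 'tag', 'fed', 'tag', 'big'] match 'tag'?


Case-insensitive matching: compare each word's lowercase form to 'tag'.
  'tag' -> lower='tag' -> MATCH
  'tag' -> lower='tag' -> MATCH
  'big' -> lower='big' -> no
  'TAG' -> lower='tag' -> MATCH
  'tag' -> lower='tag' -> MATCH
  'fed' -> lower='fed' -> no
  'tag' -> lower='tag' -> MATCH
  'big' -> lower='big' -> no
Matches: ['tag', 'tag', 'TAG', 'tag', 'tag']
Count: 5

5


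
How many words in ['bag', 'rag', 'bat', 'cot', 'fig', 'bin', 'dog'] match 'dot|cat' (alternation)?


Alternation 'dot|cat' matches either 'dot' or 'cat'.
Checking each word:
  'bag' -> no
  'rag' -> no
  'bat' -> no
  'cot' -> no
  'fig' -> no
  'bin' -> no
  'dog' -> no
Matches: []
Count: 0

0


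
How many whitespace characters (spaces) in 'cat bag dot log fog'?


\s matches whitespace characters (spaces, tabs, etc.).
Text: 'cat bag dot log fog'
This text has 5 words separated by spaces.
Number of spaces = number of words - 1 = 5 - 1 = 4

4


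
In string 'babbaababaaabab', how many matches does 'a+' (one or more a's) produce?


Pattern 'a+' matches one or more consecutive a's.
String: 'babbaababaaabab'
Scanning for runs of a:
  Match 1: 'a' (length 1)
  Match 2: 'aa' (length 2)
  Match 3: 'a' (length 1)
  Match 4: 'aaa' (length 3)
  Match 5: 'a' (length 1)
Total matches: 5

5


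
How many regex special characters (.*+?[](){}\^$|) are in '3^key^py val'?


Regex special characters are: . * + ? [ ] ( ) { } \ ^ $ |
Scanning '3^key^py val':
  pos 1: '^' -> SPECIAL
  pos 5: '^' -> SPECIAL
Special chars found: ['^', '^']
Total: 2

2


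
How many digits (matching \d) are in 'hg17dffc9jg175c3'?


\d matches any digit 0-9.
Scanning 'hg17dffc9jg175c3':
  pos 2: '1' -> DIGIT
  pos 3: '7' -> DIGIT
  pos 8: '9' -> DIGIT
  pos 11: '1' -> DIGIT
  pos 12: '7' -> DIGIT
  pos 13: '5' -> DIGIT
  pos 15: '3' -> DIGIT
Digits found: ['1', '7', '9', '1', '7', '5', '3']
Total: 7

7


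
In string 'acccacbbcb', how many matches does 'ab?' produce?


Pattern 'ab?' matches 'a' optionally followed by 'b'.
String: 'acccacbbcb'
Scanning left to right for 'a' then checking next char:
  Match 1: 'a' (a not followed by b)
  Match 2: 'a' (a not followed by b)
Total matches: 2

2


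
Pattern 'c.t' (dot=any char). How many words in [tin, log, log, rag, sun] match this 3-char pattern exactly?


Pattern 'c.t' means: starts with 'c', any single char, ends with 't'.
Checking each word (must be exactly 3 chars):
  'tin' (len=3): no
  'log' (len=3): no
  'log' (len=3): no
  'rag' (len=3): no
  'sun' (len=3): no
Matching words: []
Total: 0

0


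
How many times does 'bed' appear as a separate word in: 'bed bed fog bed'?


Scanning each word for exact match 'bed':
  Word 1: 'bed' -> MATCH
  Word 2: 'bed' -> MATCH
  Word 3: 'fog' -> no
  Word 4: 'bed' -> MATCH
Total matches: 3

3


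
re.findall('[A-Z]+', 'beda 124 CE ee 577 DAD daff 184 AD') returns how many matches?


Pattern '[A-Z]+' finds one or more uppercase letters.
Text: 'beda 124 CE ee 577 DAD daff 184 AD'
Scanning for matches:
  Match 1: 'CE'
  Match 2: 'DAD'
  Match 3: 'AD'
Total matches: 3

3


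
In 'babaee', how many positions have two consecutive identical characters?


Looking for consecutive identical characters in 'babaee':
  pos 0-1: 'b' vs 'a' -> different
  pos 1-2: 'a' vs 'b' -> different
  pos 2-3: 'b' vs 'a' -> different
  pos 3-4: 'a' vs 'e' -> different
  pos 4-5: 'e' vs 'e' -> MATCH ('ee')
Consecutive identical pairs: ['ee']
Count: 1

1


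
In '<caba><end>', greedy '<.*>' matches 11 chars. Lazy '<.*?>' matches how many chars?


Greedy '<.*>' tries to match as MUCH as possible.
Lazy '<.*?>' tries to match as LITTLE as possible.

String: '<caba><end>'
Greedy '<.*>' starts at first '<' and extends to the LAST '>': '<caba><end>' (11 chars)
Lazy '<.*?>' starts at first '<' and stops at the FIRST '>': '<caba>' (6 chars)

6


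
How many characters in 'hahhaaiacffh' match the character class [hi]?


Character class [hi] matches any of: {h, i}
Scanning string 'hahhaaiacffh' character by character:
  pos 0: 'h' -> MATCH
  pos 1: 'a' -> no
  pos 2: 'h' -> MATCH
  pos 3: 'h' -> MATCH
  pos 4: 'a' -> no
  pos 5: 'a' -> no
  pos 6: 'i' -> MATCH
  pos 7: 'a' -> no
  pos 8: 'c' -> no
  pos 9: 'f' -> no
  pos 10: 'f' -> no
  pos 11: 'h' -> MATCH
Total matches: 5

5


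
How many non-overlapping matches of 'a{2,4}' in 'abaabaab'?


Pattern 'a{2,4}' matches between 2 and 4 consecutive a's (greedy).
String: 'abaabaab'
Finding runs of a's and applying greedy matching:
  Run at pos 0: 'a' (length 1)
  Run at pos 2: 'aa' (length 2)
  Run at pos 5: 'aa' (length 2)
Matches: ['aa', 'aa']
Count: 2

2


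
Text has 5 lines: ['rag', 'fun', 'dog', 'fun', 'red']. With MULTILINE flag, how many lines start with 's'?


With MULTILINE flag, ^ matches the start of each line.
Lines: ['rag', 'fun', 'dog', 'fun', 'red']
Checking which lines start with 's':
  Line 1: 'rag' -> no
  Line 2: 'fun' -> no
  Line 3: 'dog' -> no
  Line 4: 'fun' -> no
  Line 5: 'red' -> no
Matching lines: []
Count: 0

0


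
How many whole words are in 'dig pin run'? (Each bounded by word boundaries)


Word boundaries (\b) mark the start/end of each word.
Text: 'dig pin run'
Splitting by whitespace:
  Word 1: 'dig'
  Word 2: 'pin'
  Word 3: 'run'
Total whole words: 3

3


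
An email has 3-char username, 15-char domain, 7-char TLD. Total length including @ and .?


An email address has format: username@domain.tld
Username length: 3
'@' character: 1
Domain length: 15
'.' character: 1
TLD length: 7
Total = 3 + 1 + 15 + 1 + 7 = 27

27


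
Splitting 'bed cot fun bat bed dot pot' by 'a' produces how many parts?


Splitting by 'a' breaks the string at each occurrence of the separator.
Text: 'bed cot fun bat bed dot pot'
Parts after split:
  Part 1: 'bed cot fun b'
  Part 2: 't bed dot pot'
Total parts: 2

2


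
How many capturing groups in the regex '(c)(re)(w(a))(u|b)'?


To count capturing groups, count each '(' that starts a group.
Pattern: '(c)(re)(w(a))(u|b)'
Walking through the pattern:
  Position 0: '(' -> group #1
  Position 3: '(' -> group #2
  Position 7: '(' -> group #3
  Position 9: '(' -> group #4
  Position 13: '(' -> group #5
Total capturing groups: 5

5


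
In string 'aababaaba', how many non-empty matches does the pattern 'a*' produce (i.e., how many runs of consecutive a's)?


Pattern 'a*' matches zero or more a's. We want non-empty runs of consecutive a's.
String: 'aababaaba'
Walking through the string to find runs of a's:
  Run 1: positions 0-1 -> 'aa'
  Run 2: positions 3-3 -> 'a'
  Run 3: positions 5-6 -> 'aa'
  Run 4: positions 8-8 -> 'a'
Non-empty runs found: ['aa', 'a', 'aa', 'a']
Count: 4

4


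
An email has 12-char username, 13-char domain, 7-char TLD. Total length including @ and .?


An email address has format: username@domain.tld
Username length: 12
'@' character: 1
Domain length: 13
'.' character: 1
TLD length: 7
Total = 12 + 1 + 13 + 1 + 7 = 34

34


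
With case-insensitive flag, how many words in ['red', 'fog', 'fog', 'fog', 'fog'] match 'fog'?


Case-insensitive matching: compare each word's lowercase form to 'fog'.
  'red' -> lower='red' -> no
  'fog' -> lower='fog' -> MATCH
  'fog' -> lower='fog' -> MATCH
  'fog' -> lower='fog' -> MATCH
  'fog' -> lower='fog' -> MATCH
Matches: ['fog', 'fog', 'fog', 'fog']
Count: 4

4


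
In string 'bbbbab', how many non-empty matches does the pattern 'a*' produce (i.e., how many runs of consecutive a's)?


Pattern 'a*' matches zero or more a's. We want non-empty runs of consecutive a's.
String: 'bbbbab'
Walking through the string to find runs of a's:
  Run 1: positions 4-4 -> 'a'
Non-empty runs found: ['a']
Count: 1

1


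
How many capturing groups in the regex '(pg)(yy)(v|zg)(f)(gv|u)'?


To count capturing groups, count each '(' that starts a group.
Pattern: '(pg)(yy)(v|zg)(f)(gv|u)'
Walking through the pattern:
  Position 0: '(' -> group #1
  Position 4: '(' -> group #2
  Position 8: '(' -> group #3
  Position 14: '(' -> group #4
  Position 17: '(' -> group #5
Total capturing groups: 5

5


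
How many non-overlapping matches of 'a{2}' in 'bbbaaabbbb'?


Pattern 'a{2}' matches exactly 2 consecutive a's (greedy, non-overlapping).
String: 'bbbaaabbbb'
Scanning for runs of a's:
  Run at pos 3: 'aaa' (length 3) -> 1 match(es)
Matches found: ['aa']
Total: 1

1


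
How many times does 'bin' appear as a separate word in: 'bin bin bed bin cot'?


Scanning each word for exact match 'bin':
  Word 1: 'bin' -> MATCH
  Word 2: 'bin' -> MATCH
  Word 3: 'bed' -> no
  Word 4: 'bin' -> MATCH
  Word 5: 'cot' -> no
Total matches: 3

3


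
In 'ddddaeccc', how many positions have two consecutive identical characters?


Looking for consecutive identical characters in 'ddddaeccc':
  pos 0-1: 'd' vs 'd' -> MATCH ('dd')
  pos 1-2: 'd' vs 'd' -> MATCH ('dd')
  pos 2-3: 'd' vs 'd' -> MATCH ('dd')
  pos 3-4: 'd' vs 'a' -> different
  pos 4-5: 'a' vs 'e' -> different
  pos 5-6: 'e' vs 'c' -> different
  pos 6-7: 'c' vs 'c' -> MATCH ('cc')
  pos 7-8: 'c' vs 'c' -> MATCH ('cc')
Consecutive identical pairs: ['dd', 'dd', 'dd', 'cc', 'cc']
Count: 5

5


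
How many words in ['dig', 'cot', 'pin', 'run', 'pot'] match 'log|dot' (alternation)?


Alternation 'log|dot' matches either 'log' or 'dot'.
Checking each word:
  'dig' -> no
  'cot' -> no
  'pin' -> no
  'run' -> no
  'pot' -> no
Matches: []
Count: 0

0


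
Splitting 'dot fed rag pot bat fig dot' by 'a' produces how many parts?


Splitting by 'a' breaks the string at each occurrence of the separator.
Text: 'dot fed rag pot bat fig dot'
Parts after split:
  Part 1: 'dot fed r'
  Part 2: 'g pot b'
  Part 3: 't fig dot'
Total parts: 3

3


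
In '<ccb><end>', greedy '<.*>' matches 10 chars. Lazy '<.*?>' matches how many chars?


Greedy '<.*>' tries to match as MUCH as possible.
Lazy '<.*?>' tries to match as LITTLE as possible.

String: '<ccb><end>'
Greedy '<.*>' starts at first '<' and extends to the LAST '>': '<ccb><end>' (10 chars)
Lazy '<.*?>' starts at first '<' and stops at the FIRST '>': '<ccb>' (5 chars)

5


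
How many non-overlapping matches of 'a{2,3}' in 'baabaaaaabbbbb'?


Pattern 'a{2,3}' matches between 2 and 3 consecutive a's (greedy).
String: 'baabaaaaabbbbb'
Finding runs of a's and applying greedy matching:
  Run at pos 1: 'aa' (length 2)
  Run at pos 4: 'aaaaa' (length 5)
Matches: ['aa', 'aaa', 'aa']
Count: 3

3


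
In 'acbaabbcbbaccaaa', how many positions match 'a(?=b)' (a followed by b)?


Lookahead 'a(?=b)' matches 'a' only when followed by 'b'.
String: 'acbaabbcbbaccaaa'
Checking each position where char is 'a':
  pos 0: 'a' -> no (next='c')
  pos 3: 'a' -> no (next='a')
  pos 4: 'a' -> MATCH (next='b')
  pos 10: 'a' -> no (next='c')
  pos 13: 'a' -> no (next='a')
  pos 14: 'a' -> no (next='a')
Matching positions: [4]
Count: 1

1


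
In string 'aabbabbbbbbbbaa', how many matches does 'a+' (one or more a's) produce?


Pattern 'a+' matches one or more consecutive a's.
String: 'aabbabbbbbbbbaa'
Scanning for runs of a:
  Match 1: 'aa' (length 2)
  Match 2: 'a' (length 1)
  Match 3: 'aa' (length 2)
Total matches: 3

3


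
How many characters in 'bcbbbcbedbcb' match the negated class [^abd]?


Negated class [^abd] matches any char NOT in {a, b, d}
Scanning 'bcbbbcbedbcb':
  pos 0: 'b' -> no (excluded)
  pos 1: 'c' -> MATCH
  pos 2: 'b' -> no (excluded)
  pos 3: 'b' -> no (excluded)
  pos 4: 'b' -> no (excluded)
  pos 5: 'c' -> MATCH
  pos 6: 'b' -> no (excluded)
  pos 7: 'e' -> MATCH
  pos 8: 'd' -> no (excluded)
  pos 9: 'b' -> no (excluded)
  pos 10: 'c' -> MATCH
  pos 11: 'b' -> no (excluded)
Total matches: 4

4


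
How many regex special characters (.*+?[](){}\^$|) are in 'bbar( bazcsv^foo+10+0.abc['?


Regex special characters are: . * + ? [ ] ( ) { } \ ^ $ |
Scanning 'bbar( bazcsv^foo+10+0.abc[':
  pos 4: '(' -> SPECIAL
  pos 12: '^' -> SPECIAL
  pos 16: '+' -> SPECIAL
  pos 19: '+' -> SPECIAL
  pos 21: '.' -> SPECIAL
  pos 25: '[' -> SPECIAL
Special chars found: ['(', '^', '+', '+', '.', '[']
Total: 6

6


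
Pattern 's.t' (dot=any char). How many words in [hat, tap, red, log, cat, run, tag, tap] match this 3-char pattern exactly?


Pattern 's.t' means: starts with 's', any single char, ends with 't'.
Checking each word (must be exactly 3 chars):
  'hat' (len=3): no
  'tap' (len=3): no
  'red' (len=3): no
  'log' (len=3): no
  'cat' (len=3): no
  'run' (len=3): no
  'tag' (len=3): no
  'tap' (len=3): no
Matching words: []
Total: 0

0


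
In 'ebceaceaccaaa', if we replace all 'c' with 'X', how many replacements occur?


re.sub('c', 'X', text) replaces every occurrence of 'c' with 'X'.
Text: 'ebceaceaccaaa'
Scanning for 'c':
  pos 2: 'c' -> replacement #1
  pos 5: 'c' -> replacement #2
  pos 8: 'c' -> replacement #3
  pos 9: 'c' -> replacement #4
Total replacements: 4

4


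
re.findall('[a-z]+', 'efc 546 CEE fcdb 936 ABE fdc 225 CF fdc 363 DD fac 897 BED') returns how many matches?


Pattern '[a-z]+' finds one or more lowercase letters.
Text: 'efc 546 CEE fcdb 936 ABE fdc 225 CF fdc 363 DD fac 897 BED'
Scanning for matches:
  Match 1: 'efc'
  Match 2: 'fcdb'
  Match 3: 'fdc'
  Match 4: 'fdc'
  Match 5: 'fac'
Total matches: 5

5


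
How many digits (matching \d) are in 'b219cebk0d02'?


\d matches any digit 0-9.
Scanning 'b219cebk0d02':
  pos 1: '2' -> DIGIT
  pos 2: '1' -> DIGIT
  pos 3: '9' -> DIGIT
  pos 8: '0' -> DIGIT
  pos 10: '0' -> DIGIT
  pos 11: '2' -> DIGIT
Digits found: ['2', '1', '9', '0', '0', '2']
Total: 6

6


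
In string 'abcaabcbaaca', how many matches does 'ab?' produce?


Pattern 'ab?' matches 'a' optionally followed by 'b'.
String: 'abcaabcbaaca'
Scanning left to right for 'a' then checking next char:
  Match 1: 'ab' (a followed by b)
  Match 2: 'a' (a not followed by b)
  Match 3: 'ab' (a followed by b)
  Match 4: 'a' (a not followed by b)
  Match 5: 'a' (a not followed by b)
  Match 6: 'a' (a not followed by b)
Total matches: 6

6


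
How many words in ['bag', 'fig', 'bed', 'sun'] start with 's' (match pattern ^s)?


Pattern ^s anchors to start of word. Check which words begin with 's':
  'bag' -> no
  'fig' -> no
  'bed' -> no
  'sun' -> MATCH (starts with 's')
Matching words: ['sun']
Count: 1

1


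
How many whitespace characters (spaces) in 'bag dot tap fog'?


\s matches whitespace characters (spaces, tabs, etc.).
Text: 'bag dot tap fog'
This text has 4 words separated by spaces.
Number of spaces = number of words - 1 = 4 - 1 = 3

3


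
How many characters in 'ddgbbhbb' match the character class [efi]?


Character class [efi] matches any of: {e, f, i}
Scanning string 'ddgbbhbb' character by character:
  pos 0: 'd' -> no
  pos 1: 'd' -> no
  pos 2: 'g' -> no
  pos 3: 'b' -> no
  pos 4: 'b' -> no
  pos 5: 'h' -> no
  pos 6: 'b' -> no
  pos 7: 'b' -> no
Total matches: 0

0


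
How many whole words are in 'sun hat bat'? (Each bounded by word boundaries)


Word boundaries (\b) mark the start/end of each word.
Text: 'sun hat bat'
Splitting by whitespace:
  Word 1: 'sun'
  Word 2: 'hat'
  Word 3: 'bat'
Total whole words: 3

3


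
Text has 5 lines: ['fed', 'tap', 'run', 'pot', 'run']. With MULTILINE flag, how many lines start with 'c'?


With MULTILINE flag, ^ matches the start of each line.
Lines: ['fed', 'tap', 'run', 'pot', 'run']
Checking which lines start with 'c':
  Line 1: 'fed' -> no
  Line 2: 'tap' -> no
  Line 3: 'run' -> no
  Line 4: 'pot' -> no
  Line 5: 'run' -> no
Matching lines: []
Count: 0

0


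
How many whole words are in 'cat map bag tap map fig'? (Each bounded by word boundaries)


Word boundaries (\b) mark the start/end of each word.
Text: 'cat map bag tap map fig'
Splitting by whitespace:
  Word 1: 'cat'
  Word 2: 'map'
  Word 3: 'bag'
  Word 4: 'tap'
  Word 5: 'map'
  Word 6: 'fig'
Total whole words: 6

6


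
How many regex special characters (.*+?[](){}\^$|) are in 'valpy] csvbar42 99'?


Regex special characters are: . * + ? [ ] ( ) { } \ ^ $ |
Scanning 'valpy] csvbar42 99':
  pos 5: ']' -> SPECIAL
Special chars found: [']']
Total: 1

1


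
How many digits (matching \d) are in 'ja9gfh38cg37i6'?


\d matches any digit 0-9.
Scanning 'ja9gfh38cg37i6':
  pos 2: '9' -> DIGIT
  pos 6: '3' -> DIGIT
  pos 7: '8' -> DIGIT
  pos 10: '3' -> DIGIT
  pos 11: '7' -> DIGIT
  pos 13: '6' -> DIGIT
Digits found: ['9', '3', '8', '3', '7', '6']
Total: 6

6


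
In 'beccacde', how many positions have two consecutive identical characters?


Looking for consecutive identical characters in 'beccacde':
  pos 0-1: 'b' vs 'e' -> different
  pos 1-2: 'e' vs 'c' -> different
  pos 2-3: 'c' vs 'c' -> MATCH ('cc')
  pos 3-4: 'c' vs 'a' -> different
  pos 4-5: 'a' vs 'c' -> different
  pos 5-6: 'c' vs 'd' -> different
  pos 6-7: 'd' vs 'e' -> different
Consecutive identical pairs: ['cc']
Count: 1

1


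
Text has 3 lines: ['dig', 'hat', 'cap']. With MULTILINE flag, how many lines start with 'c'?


With MULTILINE flag, ^ matches the start of each line.
Lines: ['dig', 'hat', 'cap']
Checking which lines start with 'c':
  Line 1: 'dig' -> no
  Line 2: 'hat' -> no
  Line 3: 'cap' -> MATCH
Matching lines: ['cap']
Count: 1

1


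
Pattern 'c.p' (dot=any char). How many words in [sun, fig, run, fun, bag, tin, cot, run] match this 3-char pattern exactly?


Pattern 'c.p' means: starts with 'c', any single char, ends with 'p'.
Checking each word (must be exactly 3 chars):
  'sun' (len=3): no
  'fig' (len=3): no
  'run' (len=3): no
  'fun' (len=3): no
  'bag' (len=3): no
  'tin' (len=3): no
  'cot' (len=3): no
  'run' (len=3): no
Matching words: []
Total: 0

0


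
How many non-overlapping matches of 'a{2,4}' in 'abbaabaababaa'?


Pattern 'a{2,4}' matches between 2 and 4 consecutive a's (greedy).
String: 'abbaabaababaa'
Finding runs of a's and applying greedy matching:
  Run at pos 0: 'a' (length 1)
  Run at pos 3: 'aa' (length 2)
  Run at pos 6: 'aa' (length 2)
  Run at pos 9: 'a' (length 1)
  Run at pos 11: 'aa' (length 2)
Matches: ['aa', 'aa', 'aa']
Count: 3

3


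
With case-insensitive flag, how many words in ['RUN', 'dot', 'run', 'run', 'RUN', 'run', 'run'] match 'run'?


Case-insensitive matching: compare each word's lowercase form to 'run'.
  'RUN' -> lower='run' -> MATCH
  'dot' -> lower='dot' -> no
  'run' -> lower='run' -> MATCH
  'run' -> lower='run' -> MATCH
  'RUN' -> lower='run' -> MATCH
  'run' -> lower='run' -> MATCH
  'run' -> lower='run' -> MATCH
Matches: ['RUN', 'run', 'run', 'RUN', 'run', 'run']
Count: 6

6


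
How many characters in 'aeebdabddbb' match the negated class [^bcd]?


Negated class [^bcd] matches any char NOT in {b, c, d}
Scanning 'aeebdabddbb':
  pos 0: 'a' -> MATCH
  pos 1: 'e' -> MATCH
  pos 2: 'e' -> MATCH
  pos 3: 'b' -> no (excluded)
  pos 4: 'd' -> no (excluded)
  pos 5: 'a' -> MATCH
  pos 6: 'b' -> no (excluded)
  pos 7: 'd' -> no (excluded)
  pos 8: 'd' -> no (excluded)
  pos 9: 'b' -> no (excluded)
  pos 10: 'b' -> no (excluded)
Total matches: 4

4


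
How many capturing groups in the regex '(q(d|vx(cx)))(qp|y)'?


To count capturing groups, count each '(' that starts a group.
Pattern: '(q(d|vx(cx)))(qp|y)'
Walking through the pattern:
  Position 0: '(' -> group #1
  Position 2: '(' -> group #2
  Position 7: '(' -> group #3
  Position 13: '(' -> group #4
Total capturing groups: 4

4


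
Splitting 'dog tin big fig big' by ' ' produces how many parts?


Splitting by ' ' breaks the string at each occurrence of the separator.
Text: 'dog tin big fig big'
Parts after split:
  Part 1: 'dog'
  Part 2: 'tin'
  Part 3: 'big'
  Part 4: 'fig'
  Part 5: 'big'
Total parts: 5

5


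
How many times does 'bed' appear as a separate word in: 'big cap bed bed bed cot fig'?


Scanning each word for exact match 'bed':
  Word 1: 'big' -> no
  Word 2: 'cap' -> no
  Word 3: 'bed' -> MATCH
  Word 4: 'bed' -> MATCH
  Word 5: 'bed' -> MATCH
  Word 6: 'cot' -> no
  Word 7: 'fig' -> no
Total matches: 3

3


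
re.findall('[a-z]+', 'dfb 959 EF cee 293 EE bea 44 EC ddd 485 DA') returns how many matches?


Pattern '[a-z]+' finds one or more lowercase letters.
Text: 'dfb 959 EF cee 293 EE bea 44 EC ddd 485 DA'
Scanning for matches:
  Match 1: 'dfb'
  Match 2: 'cee'
  Match 3: 'bea'
  Match 4: 'ddd'
Total matches: 4

4


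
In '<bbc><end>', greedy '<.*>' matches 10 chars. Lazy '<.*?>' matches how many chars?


Greedy '<.*>' tries to match as MUCH as possible.
Lazy '<.*?>' tries to match as LITTLE as possible.

String: '<bbc><end>'
Greedy '<.*>' starts at first '<' and extends to the LAST '>': '<bbc><end>' (10 chars)
Lazy '<.*?>' starts at first '<' and stops at the FIRST '>': '<bbc>' (5 chars)

5


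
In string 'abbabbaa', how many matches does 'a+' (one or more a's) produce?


Pattern 'a+' matches one or more consecutive a's.
String: 'abbabbaa'
Scanning for runs of a:
  Match 1: 'a' (length 1)
  Match 2: 'a' (length 1)
  Match 3: 'aa' (length 2)
Total matches: 3

3


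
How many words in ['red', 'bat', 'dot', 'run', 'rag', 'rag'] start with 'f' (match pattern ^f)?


Pattern ^f anchors to start of word. Check which words begin with 'f':
  'red' -> no
  'bat' -> no
  'dot' -> no
  'run' -> no
  'rag' -> no
  'rag' -> no
Matching words: []
Count: 0

0


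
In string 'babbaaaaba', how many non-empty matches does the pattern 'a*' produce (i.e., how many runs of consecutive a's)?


Pattern 'a*' matches zero or more a's. We want non-empty runs of consecutive a's.
String: 'babbaaaaba'
Walking through the string to find runs of a's:
  Run 1: positions 1-1 -> 'a'
  Run 2: positions 4-7 -> 'aaaa'
  Run 3: positions 9-9 -> 'a'
Non-empty runs found: ['a', 'aaaa', 'a']
Count: 3

3


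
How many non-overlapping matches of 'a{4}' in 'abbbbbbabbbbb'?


Pattern 'a{4}' matches exactly 4 consecutive a's (greedy, non-overlapping).
String: 'abbbbbbabbbbb'
Scanning for runs of a's:
  Run at pos 0: 'a' (length 1) -> 0 match(es)
  Run at pos 7: 'a' (length 1) -> 0 match(es)
Matches found: []
Total: 0

0


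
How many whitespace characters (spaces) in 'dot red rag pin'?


\s matches whitespace characters (spaces, tabs, etc.).
Text: 'dot red rag pin'
This text has 4 words separated by spaces.
Number of spaces = number of words - 1 = 4 - 1 = 3

3


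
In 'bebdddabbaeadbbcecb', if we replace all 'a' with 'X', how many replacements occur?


re.sub('a', 'X', text) replaces every occurrence of 'a' with 'X'.
Text: 'bebdddabbaeadbbcecb'
Scanning for 'a':
  pos 6: 'a' -> replacement #1
  pos 9: 'a' -> replacement #2
  pos 11: 'a' -> replacement #3
Total replacements: 3

3


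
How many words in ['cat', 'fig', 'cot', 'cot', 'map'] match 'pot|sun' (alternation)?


Alternation 'pot|sun' matches either 'pot' or 'sun'.
Checking each word:
  'cat' -> no
  'fig' -> no
  'cot' -> no
  'cot' -> no
  'map' -> no
Matches: []
Count: 0

0


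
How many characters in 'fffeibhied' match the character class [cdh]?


Character class [cdh] matches any of: {c, d, h}
Scanning string 'fffeibhied' character by character:
  pos 0: 'f' -> no
  pos 1: 'f' -> no
  pos 2: 'f' -> no
  pos 3: 'e' -> no
  pos 4: 'i' -> no
  pos 5: 'b' -> no
  pos 6: 'h' -> MATCH
  pos 7: 'i' -> no
  pos 8: 'e' -> no
  pos 9: 'd' -> MATCH
Total matches: 2

2


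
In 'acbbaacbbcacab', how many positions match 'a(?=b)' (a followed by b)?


Lookahead 'a(?=b)' matches 'a' only when followed by 'b'.
String: 'acbbaacbbcacab'
Checking each position where char is 'a':
  pos 0: 'a' -> no (next='c')
  pos 4: 'a' -> no (next='a')
  pos 5: 'a' -> no (next='c')
  pos 10: 'a' -> no (next='c')
  pos 12: 'a' -> MATCH (next='b')
Matching positions: [12]
Count: 1

1


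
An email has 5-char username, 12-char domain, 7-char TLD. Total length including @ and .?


An email address has format: username@domain.tld
Username length: 5
'@' character: 1
Domain length: 12
'.' character: 1
TLD length: 7
Total = 5 + 1 + 12 + 1 + 7 = 26

26


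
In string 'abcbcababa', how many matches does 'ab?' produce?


Pattern 'ab?' matches 'a' optionally followed by 'b'.
String: 'abcbcababa'
Scanning left to right for 'a' then checking next char:
  Match 1: 'ab' (a followed by b)
  Match 2: 'ab' (a followed by b)
  Match 3: 'ab' (a followed by b)
  Match 4: 'a' (a not followed by b)
Total matches: 4

4


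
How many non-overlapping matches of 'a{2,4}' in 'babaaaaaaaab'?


Pattern 'a{2,4}' matches between 2 and 4 consecutive a's (greedy).
String: 'babaaaaaaaab'
Finding runs of a's and applying greedy matching:
  Run at pos 1: 'a' (length 1)
  Run at pos 3: 'aaaaaaaa' (length 8)
Matches: ['aaaa', 'aaaa']
Count: 2

2


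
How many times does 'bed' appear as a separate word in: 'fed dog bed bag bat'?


Scanning each word for exact match 'bed':
  Word 1: 'fed' -> no
  Word 2: 'dog' -> no
  Word 3: 'bed' -> MATCH
  Word 4: 'bag' -> no
  Word 5: 'bat' -> no
Total matches: 1

1


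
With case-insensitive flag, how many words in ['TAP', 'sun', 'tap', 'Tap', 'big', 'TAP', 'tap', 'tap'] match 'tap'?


Case-insensitive matching: compare each word's lowercase form to 'tap'.
  'TAP' -> lower='tap' -> MATCH
  'sun' -> lower='sun' -> no
  'tap' -> lower='tap' -> MATCH
  'Tap' -> lower='tap' -> MATCH
  'big' -> lower='big' -> no
  'TAP' -> lower='tap' -> MATCH
  'tap' -> lower='tap' -> MATCH
  'tap' -> lower='tap' -> MATCH
Matches: ['TAP', 'tap', 'Tap', 'TAP', 'tap', 'tap']
Count: 6

6


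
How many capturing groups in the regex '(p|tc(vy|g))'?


To count capturing groups, count each '(' that starts a group.
Pattern: '(p|tc(vy|g))'
Walking through the pattern:
  Position 0: '(' -> group #1
  Position 5: '(' -> group #2
Total capturing groups: 2

2


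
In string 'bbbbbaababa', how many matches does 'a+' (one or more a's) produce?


Pattern 'a+' matches one or more consecutive a's.
String: 'bbbbbaababa'
Scanning for runs of a:
  Match 1: 'aa' (length 2)
  Match 2: 'a' (length 1)
  Match 3: 'a' (length 1)
Total matches: 3

3


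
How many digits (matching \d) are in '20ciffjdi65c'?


\d matches any digit 0-9.
Scanning '20ciffjdi65c':
  pos 0: '2' -> DIGIT
  pos 1: '0' -> DIGIT
  pos 9: '6' -> DIGIT
  pos 10: '5' -> DIGIT
Digits found: ['2', '0', '6', '5']
Total: 4

4


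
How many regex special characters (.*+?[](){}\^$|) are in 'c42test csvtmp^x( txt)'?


Regex special characters are: . * + ? [ ] ( ) { } \ ^ $ |
Scanning 'c42test csvtmp^x( txt)':
  pos 14: '^' -> SPECIAL
  pos 16: '(' -> SPECIAL
  pos 21: ')' -> SPECIAL
Special chars found: ['^', '(', ')']
Total: 3

3


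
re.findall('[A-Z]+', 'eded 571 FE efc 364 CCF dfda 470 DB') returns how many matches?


Pattern '[A-Z]+' finds one or more uppercase letters.
Text: 'eded 571 FE efc 364 CCF dfda 470 DB'
Scanning for matches:
  Match 1: 'FE'
  Match 2: 'CCF'
  Match 3: 'DB'
Total matches: 3

3


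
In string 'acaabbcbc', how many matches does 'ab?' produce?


Pattern 'ab?' matches 'a' optionally followed by 'b'.
String: 'acaabbcbc'
Scanning left to right for 'a' then checking next char:
  Match 1: 'a' (a not followed by b)
  Match 2: 'a' (a not followed by b)
  Match 3: 'ab' (a followed by b)
Total matches: 3

3


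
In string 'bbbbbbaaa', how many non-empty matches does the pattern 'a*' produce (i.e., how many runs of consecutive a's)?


Pattern 'a*' matches zero or more a's. We want non-empty runs of consecutive a's.
String: 'bbbbbbaaa'
Walking through the string to find runs of a's:
  Run 1: positions 6-8 -> 'aaa'
Non-empty runs found: ['aaa']
Count: 1

1


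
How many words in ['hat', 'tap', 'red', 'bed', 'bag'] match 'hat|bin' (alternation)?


Alternation 'hat|bin' matches either 'hat' or 'bin'.
Checking each word:
  'hat' -> MATCH
  'tap' -> no
  'red' -> no
  'bed' -> no
  'bag' -> no
Matches: ['hat']
Count: 1

1


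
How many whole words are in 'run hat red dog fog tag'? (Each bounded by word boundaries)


Word boundaries (\b) mark the start/end of each word.
Text: 'run hat red dog fog tag'
Splitting by whitespace:
  Word 1: 'run'
  Word 2: 'hat'
  Word 3: 'red'
  Word 4: 'dog'
  Word 5: 'fog'
  Word 6: 'tag'
Total whole words: 6

6
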